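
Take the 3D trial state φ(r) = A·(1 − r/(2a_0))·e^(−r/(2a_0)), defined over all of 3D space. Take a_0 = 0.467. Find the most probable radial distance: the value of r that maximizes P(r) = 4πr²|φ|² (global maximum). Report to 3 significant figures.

The maximum of P(r) = 4πr²|φ|² occurs where its derivative vanishes.
This gives r = a_0·(√(5) + 3).
With a_0 = 0.467, the most probable radial distance is 2.445.

r ≈ 2.45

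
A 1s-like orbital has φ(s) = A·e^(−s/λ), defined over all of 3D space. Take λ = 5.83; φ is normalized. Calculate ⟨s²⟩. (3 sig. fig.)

By definition ⟨s²⟩ = ∫ s^2 |φ(s)|² 4πs² ds.
Since the A² factors cancel between numerator and denominator, ⟨s²⟩ = 3·λ^2.
With λ = 5.83, ⟨s^2⟩ = 102.0.

⟨s^2⟩ ≈ 102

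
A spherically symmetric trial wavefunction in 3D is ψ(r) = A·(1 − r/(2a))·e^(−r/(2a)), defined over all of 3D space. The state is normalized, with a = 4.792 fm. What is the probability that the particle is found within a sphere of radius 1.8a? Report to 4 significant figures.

P ≈ 0.05247

Integrate the radial probability density 4πr²|ψ|² over r ≤ 1.8a.
A² is fixed by ∫₀^∞ 4πr²|ψ|² dr = 1, i.e. A² = (8·π·a^3)^(−1).
Let u = r/a; then A², 4π and the length scale all cancel, so P = ∫_{0}^{1.8} u^2·(1 - u/2)^2·e^(-u) du ÷ ∫_{0}^{∞} u^2·(1 - u/2)^2·e^(-u) du.
With ∫ u^2·(1 - u/2)^2·e^(-u) du = -(u^4/4 + u^2 + 2·u + 2)·e^(-u) + C, the region integral is ≈ 0.104947 and the full one is 2.
This evaluates to P = 0.052474.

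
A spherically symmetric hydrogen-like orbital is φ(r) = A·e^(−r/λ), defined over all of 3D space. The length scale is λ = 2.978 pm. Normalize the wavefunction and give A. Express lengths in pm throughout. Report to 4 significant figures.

Require ∫ |φ|² 4πr² dr = 1 over the whole domain.
(Spherical symmetry: dV = 4πr² dr.)
Carrying out the integral gives A² · π·λ^3.
Setting this equal to 1 gives A² = 1/(π·λ^3).
With λ = 2.978: A² = 0.012052 and A = 0.10978.

A ≈ 0.1098 pm^(-3/2)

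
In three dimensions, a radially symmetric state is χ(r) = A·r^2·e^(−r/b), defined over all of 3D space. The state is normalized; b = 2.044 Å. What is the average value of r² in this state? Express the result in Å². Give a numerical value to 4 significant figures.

⟨r^2⟩ ≈ 58.49 Å^2

⟨r²⟩ = ∫ r^2 |χ|² 4πr² dr over the full domain.
Using ∫₀^∞ rⁿ e^(−αr) dr = n!/αⁿ⁺¹, the ratio of the moment integral to the normalization integral gives ⟨r²⟩ = 14·b^2.
Putting b = 2.044 gives 58.491.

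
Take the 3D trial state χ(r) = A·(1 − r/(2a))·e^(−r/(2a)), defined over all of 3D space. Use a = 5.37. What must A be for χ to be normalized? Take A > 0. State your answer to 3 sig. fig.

A ≈ 0.0160

Require ∫ |χ|² 4πr² dr = 1 over the whole domain.
The angular integral contributes 4π, leaving ∫₀^∞ r²|χ|² dr.
The integral (without the A² prefactor) comes out to 8·π·a^3.
Setting this equal to 1 gives A² = 1/(8·π·a^3).
Substituting a = 5.37 gives A² = 0.0002569, so A = 0.01603.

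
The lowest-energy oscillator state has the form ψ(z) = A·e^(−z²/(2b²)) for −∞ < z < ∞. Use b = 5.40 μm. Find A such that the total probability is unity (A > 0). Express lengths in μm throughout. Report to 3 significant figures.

Require ∫ |ψ|² dz = 1 over the whole domain.
The integral (without the A² prefactor) comes out to √(π)·b.
Hence A² = 1/[√(π)·b].
With b = 5.40: A² = 0.1045 and A = 0.3232.

A ≈ 0.323 μm^(-1/2)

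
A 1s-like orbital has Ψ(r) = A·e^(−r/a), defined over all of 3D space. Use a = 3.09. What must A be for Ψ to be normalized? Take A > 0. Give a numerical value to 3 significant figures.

A ≈ 0.104

We need A² ∫|f|² 4πr² dr = 1, taking the integral from 0 to ∞.
(Spherical symmetry: dV = 4πr² dr.)
Using ∫₀^∞ rⁿ e^(−αr) dr = n!/αⁿ⁺¹, ∫|Ψ|² 4πr² dr = A²·(π·a^3).
Setting this equal to 1 gives A² = 1/(π·a^3).
With a = 3.09: A² = 0.01079 and A = 0.1039.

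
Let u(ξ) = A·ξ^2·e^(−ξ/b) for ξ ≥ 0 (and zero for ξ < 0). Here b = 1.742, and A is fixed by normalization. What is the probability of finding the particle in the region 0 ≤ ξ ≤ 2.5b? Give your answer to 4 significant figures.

The probability is P = ∫ |u|² dξ over [0, 2.5b].
The normalization integral ∫|u|²dξ over the whole domain equals 3·b^5/4·A², and A² cancels in the ratio.
Let t = ξ/b; then A² and the length scale cancel, so P = ∫_{0}^{2.5} t^4·e^(-2·t) dt ÷ ∫_{0}^{∞} t^4·e^(-2·t) dt.
Using ∫ t^4·e^(-2·t) dt = -(t^4/2 + t^3 + 3·t^2/2 + 3·t/2 + 3/4)·e^(-2·t), the numerator is 3/4 - 1569·e^(-5)/32 and the denominator is 3/4.
This works out to P = 0.55951.

P ≈ 0.5595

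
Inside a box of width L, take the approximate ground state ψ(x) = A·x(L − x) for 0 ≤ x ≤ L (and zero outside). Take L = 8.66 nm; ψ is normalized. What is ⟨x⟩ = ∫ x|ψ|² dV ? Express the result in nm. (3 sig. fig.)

⟨x⟩ ≈ 4.33 nm

By definition ⟨x⟩ = ∫ x |ψ(x)|² dx.
Since the A² factors cancel between numerator and denominator, ⟨x⟩ = L/2.
With L = 8.66, ⟨x⟩ = 4.330.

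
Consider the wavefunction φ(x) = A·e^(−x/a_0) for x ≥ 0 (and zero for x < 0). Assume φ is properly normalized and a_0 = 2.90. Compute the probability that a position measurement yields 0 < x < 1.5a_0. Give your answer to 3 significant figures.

P ≈ 0.950

P = ∫_{0}^{1.5a_0} |φ(x)|² dx.
With A² fixed by ∫|φ|² = 1, i.e. A² = (a_0/2)^(−1), substitute and integrate.
Let u = x/a_0; then A² and the length scale cancel, so P = ∫_{0}^{1.5} e^(-2·u) du ÷ ∫_{0}^{∞} e^(-2·u) du.
Using ∫ e^(-2·u) du = -e^(-2·u)/2, the numerator is 1/2 - e^(-3)/2 and the denominator is 1/2.
The result is P = 0.9502.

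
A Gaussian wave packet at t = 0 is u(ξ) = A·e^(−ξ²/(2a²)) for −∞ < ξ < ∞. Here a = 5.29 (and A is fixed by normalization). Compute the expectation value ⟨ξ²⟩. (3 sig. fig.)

The expectation value is the |u|²-weighted average of ξ^2: ∫ ξ^2|u|² dξ.
The ratio of the moment integral to the normalization integral gives ⟨ξ²⟩ = a^2/2.
Putting a = 5.29 gives 13.99.

⟨ξ^2⟩ ≈ 14.0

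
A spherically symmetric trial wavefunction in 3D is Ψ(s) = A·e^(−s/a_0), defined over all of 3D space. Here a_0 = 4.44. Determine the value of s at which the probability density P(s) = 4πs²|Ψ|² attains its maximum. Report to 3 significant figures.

s ≈ 4.44

The maximum of P(s) = 4πs²|Ψ|² occurs where its derivative vanishes.
Solving yields s = a_0.
With a_0 = 4.44, the most probable radial distance is 4.440.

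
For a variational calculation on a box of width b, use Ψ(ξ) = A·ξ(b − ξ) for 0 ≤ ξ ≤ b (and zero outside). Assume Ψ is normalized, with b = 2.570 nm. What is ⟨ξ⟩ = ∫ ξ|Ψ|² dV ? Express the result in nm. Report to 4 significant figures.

⟨ξ⟩ ≈ 1.285 nm

By definition ⟨ξ⟩ = ∫ ξ |Ψ(ξ)|² dξ.
Expanding the polynomial and integrating term by term, since the A² factors cancel between numerator and denominator, ⟨ξ⟩ = b/2.
With b = 2.570, ⟨ξ⟩ = 1.2850.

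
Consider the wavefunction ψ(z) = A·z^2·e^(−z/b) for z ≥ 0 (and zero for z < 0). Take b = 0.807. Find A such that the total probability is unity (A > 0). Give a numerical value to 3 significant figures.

A ≈ 1.97

We need A² ∫|f|² dz = 1, taking the integral from 0 to ∞.
Recall ∫₀^∞ z^m e^(−z/β) dz = m!·β^(m+1), carrying out the integral gives A² · 3·b^5/4.
So A² = (3·b^5/4)^(−1).
With b = 0.807: A² = 3.896 and A = 1.974.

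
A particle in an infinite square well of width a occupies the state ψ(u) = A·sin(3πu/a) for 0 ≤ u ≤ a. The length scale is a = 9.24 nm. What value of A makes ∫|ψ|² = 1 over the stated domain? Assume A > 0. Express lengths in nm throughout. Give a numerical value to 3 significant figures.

A ≈ 0.465 nm^(-1/2)

Require ∫ |ψ|² du = 1 over the whole domain.
Using sin²θ = (1 − cos 2θ)/2, carrying out the integral gives A² · a/2.
So A² = (a/2)^(−1).
Substituting a = 9.24 gives A² = 0.2165, so A = 0.4652.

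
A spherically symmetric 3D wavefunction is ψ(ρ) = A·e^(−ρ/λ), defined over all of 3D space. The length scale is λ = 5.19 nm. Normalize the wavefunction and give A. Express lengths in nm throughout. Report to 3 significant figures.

A ≈ 0.0477 nm^(-3/2)

We need A² ∫|f|² 4πρ² dρ = 1, taking the integral from 0 to ∞.
Carrying out the integral gives A² · π·λ^3.
So A² = (π·λ^3)^(−1).
With λ = 5.19: A² = 0.002277 and A = 0.04772.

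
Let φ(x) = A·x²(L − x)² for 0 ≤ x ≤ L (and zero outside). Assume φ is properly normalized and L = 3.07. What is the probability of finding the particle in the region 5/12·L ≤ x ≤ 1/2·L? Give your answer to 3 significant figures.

P = ∫_{5/12·L}^{1/2·L} |φ(x)|² dx.
Since A² = 1/(L^9/630), this is the region integral divided by the full normalization integral.
Let u = x/L; then A² and the length scale cancel, so P = ∫_{5/12}^{1/2} u^4·(1 - u)^4 du ÷ ∫_{0}^{1} u^4·(1 - u)^4 du.
An antiderivative of u^4·(1 - u)^4 is u^5·(70·u^4 - 315·u^3 + 540·u^2 - 420·u + 126)/630; evaluating from 5/12 to 1/2 gives ≈ 0.00031376, while the full integral is 1/630.
Taking the ratio, P = 0.1977.

P ≈ 0.198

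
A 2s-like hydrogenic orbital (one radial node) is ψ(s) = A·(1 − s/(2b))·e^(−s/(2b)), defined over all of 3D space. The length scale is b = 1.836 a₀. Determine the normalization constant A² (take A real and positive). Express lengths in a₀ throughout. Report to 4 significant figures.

Require ∫ |ψ|² 4πs² ds = 1 over the whole domain.
(Spherical symmetry: dV = 4πs² ds.)
∫|ψ|² 4πs² ds = A²·(8·π·b^3).
With b = 1.836: A² = 0.0064290 and A = 0.080181.

A^2 ≈ 0.006429 a₀^(-3)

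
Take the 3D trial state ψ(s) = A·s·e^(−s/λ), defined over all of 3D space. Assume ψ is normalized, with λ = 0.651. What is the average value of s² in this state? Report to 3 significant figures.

⟨s²⟩ = ∫ s^2 |ψ|² 4πs² ds over the full domain.
Evaluating both integrals, ⟨s²⟩ = 15·λ^2/2.
Putting λ = 0.651 gives 3.179.

⟨s^2⟩ ≈ 3.18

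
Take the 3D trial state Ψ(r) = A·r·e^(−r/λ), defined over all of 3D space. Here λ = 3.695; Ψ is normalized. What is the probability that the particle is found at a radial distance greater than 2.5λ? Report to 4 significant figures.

P ≈ 0.4405

Integrate the radial probability density 4πr²|Ψ|² over r > 2.5λ.
Normalization gives A² = 1/(3·π·λ^5).
In terms of u = r/λ (A², 4π and the length scale all cancel between numerator and denominator), P = [∫_{2.5}^{∞} u^4·e^(-2·u) du] / [∫_{0}^{∞} u^4·e^(-2·u) du].
Using ∫ u^4·e^(-2·u) du = -(u^4/2 + u^3 + 3·u^2/2 + 3·u/2 + 3/4)·e^(-2·u), the numerator is 1569·e^(-5)/32 and the denominator is 3/4.
The region integral divided by the full integral gives P = 0.44049.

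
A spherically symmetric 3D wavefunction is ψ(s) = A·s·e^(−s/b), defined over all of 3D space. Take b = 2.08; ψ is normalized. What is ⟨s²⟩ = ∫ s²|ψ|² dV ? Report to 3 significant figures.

The expectation value is the |ψ|²-weighted average of s^2: ∫ s^2|ψ|² 4πs² ds.
With ∫₀^∞ s^6 e^(−αs) ds = 6!/α^7, since the A² factors cancel between numerator and denominator, ⟨s²⟩ = 15·b^2/2.
Putting b = 2.08 gives 32.45.

⟨s^2⟩ ≈ 32.4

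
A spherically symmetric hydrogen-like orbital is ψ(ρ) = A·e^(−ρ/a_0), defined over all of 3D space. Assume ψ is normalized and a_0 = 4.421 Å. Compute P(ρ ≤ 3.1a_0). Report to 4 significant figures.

With dV = 4πρ²dρ, the probability is ∫|ψ|² dV over ρ ≤ 3.1a_0.
Normalization gives A² = 1/(π·a_0^3).
Substituting u = ρ/a_0, A², 4π and the length scale all cancel in the ratio: P = ∫_{0}^{3.1} u^2·e^(-2·u) du / ∫_{0}^{∞} u^2·e^(-2·u) du.
With ∫ u^2·e^(-2·u) du = -(2·u^2 + 2·u + 1)·e^(-2·u)/4 + C, the region integral is 1/4 - 1321·e^(-31/5)/200 and the full one is 1/4.
Taking the ratio yields P = 0.94638.

P ≈ 0.9464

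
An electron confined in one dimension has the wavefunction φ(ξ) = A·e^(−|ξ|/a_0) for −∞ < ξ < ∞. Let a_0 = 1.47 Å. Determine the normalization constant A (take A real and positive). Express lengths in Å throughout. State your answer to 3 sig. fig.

A ≈ 0.825 Å^(-1/2)

Require ∫ |φ|² dξ = 1 over the whole domain.
The integral (without the A² prefactor) comes out to a_0.
So A² = (a_0)^(−1).
Plugging in a_0 = 1.47 yields A = 0.8248.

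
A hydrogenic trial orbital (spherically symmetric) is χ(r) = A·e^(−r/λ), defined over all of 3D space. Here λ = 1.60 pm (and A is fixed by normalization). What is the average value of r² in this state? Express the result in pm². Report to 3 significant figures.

The expectation value is the |χ|²-weighted average of r^2: ∫ r^2|χ|² 4πr² dr.
Since the A² factors cancel between numerator and denominator, ⟨r²⟩ = 3·λ^2.
With λ = 1.60, ⟨r^2⟩ = 7.680.

⟨r^2⟩ ≈ 7.68 pm^2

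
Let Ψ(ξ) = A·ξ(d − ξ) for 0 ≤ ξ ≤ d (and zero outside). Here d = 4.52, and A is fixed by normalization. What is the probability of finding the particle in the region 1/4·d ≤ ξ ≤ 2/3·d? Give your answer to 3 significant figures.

|Ψ|² is the probability density, so P = ∫_{1/4·d}^{2/3·d} |Ψ|² dξ.
With A² fixed by ∫|Ψ|² = 1, i.e. A² = (d^5/30)^(−1), substitute and integrate.
In terms of u = ξ/d (A² and the length scale cancel between numerator and denominator), P = [∫_{1/4}^{2/3} u^2·(1 - u)^2 du] / [∫_{0}^{1} u^2·(1 - u)^2 du].
With ∫ u^2·(1 - u)^2 du = u^3·(6·u^2 - 15·u + 10)/30 + C, the region integral is ≈ 0.022887 and the full one is 1/30.
Evaluating gives P = 0.6866.

P ≈ 0.687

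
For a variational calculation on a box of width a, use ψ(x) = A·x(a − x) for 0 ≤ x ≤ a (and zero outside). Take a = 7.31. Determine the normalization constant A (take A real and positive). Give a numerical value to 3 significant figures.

A ≈ 0.0379

Require ∫ |ψ|² dx = 1 over the whole domain.
With ψ = A·x(a − x), the integral evaluates to A²·[a^5/30].
Substituting a = 7.31 gives A² = 0.001437, so A = 0.03791.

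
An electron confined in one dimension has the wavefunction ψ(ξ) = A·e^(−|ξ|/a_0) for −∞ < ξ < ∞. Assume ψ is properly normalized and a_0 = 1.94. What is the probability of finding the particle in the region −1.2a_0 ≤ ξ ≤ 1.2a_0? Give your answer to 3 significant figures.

P ≈ 0.909

The probability is P = ∫ |ψ|² dξ over [−1.2a_0, 1.2a_0].
The normalization integral ∫|ψ|²dξ over the whole domain equals a_0·A², and A² cancels in the ratio.
By symmetry take twice the ξ ≥ 0 contribution in numerator and denominator; the 2's cancel. Let u = ξ/a_0; then A² and the length scale cancel, so P = ∫_{0}^{1.2} e^(-2·u) du ÷ ∫_{0}^{∞} e^(-2·u) du.
Using ∫ e^(-2·u) du = -e^(-2·u)/2, the numerator is 1/2 - e^(-12/5)/2 and the denominator is 1/2.
Taking the ratio, P = 0.9093.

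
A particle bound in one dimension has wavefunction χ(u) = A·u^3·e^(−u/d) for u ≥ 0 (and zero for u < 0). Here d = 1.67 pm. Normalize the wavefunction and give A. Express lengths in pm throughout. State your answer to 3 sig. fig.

A ≈ 0.0701 pm^(-7/2)

The normalization condition is ∫|χ|² du = 1 from 0 to ∞.
Recall ∫₀^∞ u^m e^(−u/β) du = m!·β^(m+1), ∫|χ|² du = A²·(45·d^7/8).
So A² = (45·d^7/8)^(−1).
With d = 1.67: A² = 0.004908 and A = 0.07005.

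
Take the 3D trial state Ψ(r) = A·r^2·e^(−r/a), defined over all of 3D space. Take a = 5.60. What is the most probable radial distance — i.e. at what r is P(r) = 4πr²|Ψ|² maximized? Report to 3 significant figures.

The maximum of P(r) = 4πr²|Ψ|² occurs where its derivative vanishes.
This gives r = 3·a.
With a = 5.60, the most probable radial distance is 16.80.

r ≈ 16.8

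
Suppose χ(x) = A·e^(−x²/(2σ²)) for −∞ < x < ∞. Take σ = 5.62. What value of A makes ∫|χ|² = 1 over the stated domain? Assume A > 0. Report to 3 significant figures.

Require ∫ |χ|² dx = 1 over the whole domain.
Using the Gaussian integral ∫_{−∞}^{∞} e^(−αx²) dx = √(π/α), carrying out the integral gives A² · √(π)·σ.
Setting this equal to 1 gives A² = 1/(√(π)·σ).
With σ = 5.62: A² = 0.1004 and A = 0.3168.

A ≈ 0.317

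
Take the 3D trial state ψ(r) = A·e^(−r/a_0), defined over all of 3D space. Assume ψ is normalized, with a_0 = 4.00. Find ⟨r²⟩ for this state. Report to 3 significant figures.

⟨r²⟩ = ∫ r^2 |ψ|² 4πr² dr over the full domain.
Using ∫₀^∞ rⁿ e^(−αr) dr = n!/αⁿ⁺¹, evaluating both integrals, ⟨r²⟩ = 3·a_0^2.
Putting a_0 = 4.00 gives 48.00.

⟨r^2⟩ ≈ 48.0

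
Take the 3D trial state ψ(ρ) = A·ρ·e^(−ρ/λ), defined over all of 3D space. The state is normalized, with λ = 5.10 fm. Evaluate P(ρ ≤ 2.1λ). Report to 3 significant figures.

Integrate the radial probability density 4πρ²|ψ|² over ρ ≤ 2.1λ.
Normalization gives A² = 1/(3·π·λ^5).
Let u = ρ/λ; then A², 4π and the length scale all cancel, so P = ∫_{0}^{2.1} u^4·e^(-2·u) du ÷ ∫_{0}^{∞} u^4·e^(-2·u) du.
An antiderivative of u^4·e^(-2·u) is -(u^4/2 + u^3 + 3·u^2/2 + 3·u/2 + 3/4)·e^(-2·u); evaluating from 0 to 2.1 gives ≈ 0.30763, while the full integral is 3/4.
This evaluates to P = 0.4102.

P ≈ 0.410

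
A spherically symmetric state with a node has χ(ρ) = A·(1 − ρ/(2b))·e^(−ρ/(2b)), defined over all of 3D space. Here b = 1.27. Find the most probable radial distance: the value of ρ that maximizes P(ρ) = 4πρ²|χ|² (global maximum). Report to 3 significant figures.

Differentiate P(ρ) = 4πρ²|χ|² with respect to ρ and set to zero.
Solving yields ρ = b·(√(5) + 3).
With b = 1.27, the most probable radial distance is 6.650.

ρ ≈ 6.65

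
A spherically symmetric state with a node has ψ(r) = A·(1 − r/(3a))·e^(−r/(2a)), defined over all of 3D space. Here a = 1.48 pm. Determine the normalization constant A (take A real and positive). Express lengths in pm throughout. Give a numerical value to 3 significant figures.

The normalization condition is ∫|ψ|² 4πr² dr = 1 from 0 to ∞.
In 3D with spherical symmetry the volume element is 4πr² dr.
Recall ∫₀^∞ r^m e^(−r/β) dr = m!·β^(m+1), carrying out the integral gives A² · 8·π·a^3/3.
So A² = (8·π·a^3/3)^(−1).
With a = 1.48: A² = 0.03682 and A = 0.1919.

A ≈ 0.192 pm^(-3/2)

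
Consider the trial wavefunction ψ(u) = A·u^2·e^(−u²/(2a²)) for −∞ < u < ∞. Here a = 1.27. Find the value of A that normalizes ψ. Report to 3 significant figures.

A ≈ 0.477

Normalization requires ∫|ψ|² du = 1, integrated from −∞ to ∞.
With ∫_{−∞}^{∞} u^(2m) e^(−αu²) du = (2m−1)!!·√π / (2^m α^(m+1/2)), the integral (without the A² prefactor) comes out to 3·√(π)·a^5/4.
Setting this equal to 1 gives A² = 1/(3·√(π)·a^5/4).
With a = 1.27: A² = 0.2277 and A = 0.4772.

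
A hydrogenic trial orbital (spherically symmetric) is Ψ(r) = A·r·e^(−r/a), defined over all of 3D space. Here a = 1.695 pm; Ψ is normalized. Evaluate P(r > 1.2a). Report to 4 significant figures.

P ≈ 0.9041

Integrate the radial probability density 4πr²|Ψ|² over r > 1.2a.
The full normalization integral is A²·[3·π·a^5] = 1, fixing A².
Substituting u = r/a, A², 4π and the length scale all cancel in the ratio: P = ∫_{1.2}^{∞} u^4·e^(-2·u) du / ∫_{0}^{∞} u^4·e^(-2·u) du.
With ∫ u^4·e^(-2·u) du = -(u^4/2 + u^3 + 3·u^2/2 + 3·u/2 + 3/4)·e^(-2·u) + C, the region integral is ≈ 0.678099 and the full one is 3/4.
The region integral divided by the full integral gives P = 0.90413.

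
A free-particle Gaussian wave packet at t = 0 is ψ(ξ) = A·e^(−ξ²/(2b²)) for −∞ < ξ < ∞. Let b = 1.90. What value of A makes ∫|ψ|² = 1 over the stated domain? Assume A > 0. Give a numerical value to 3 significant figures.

A ≈ 0.545

Normalization requires ∫|ψ|² dξ = 1, integrated from −∞ to ∞.
With ∫_{−∞}^{∞} ξ^(2m) e^(−αξ²) dξ = (2m−1)!!·√π / (2^m α^(m+1/2)), with ψ = A·e^(−ξ²/(2b²)), the integral evaluates to A²·[√(π)·b].
So A² = (√(π)·b)^(−1).
Substituting b = 1.90 gives A² = 0.2969, so A = 0.5449.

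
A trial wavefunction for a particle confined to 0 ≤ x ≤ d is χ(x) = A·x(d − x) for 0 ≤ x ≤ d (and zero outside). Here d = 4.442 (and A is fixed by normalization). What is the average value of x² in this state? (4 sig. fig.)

⟨x²⟩ = ∫ x^2 |χ|² dx over the full domain.
Expanding the polynomial and integrating term by term, since the A² factors cancel between numerator and denominator, ⟨x²⟩ = 2·d^2/7.
With d = 4.442, ⟨x^2⟩ = 5.6375.

⟨x^2⟩ ≈ 5.638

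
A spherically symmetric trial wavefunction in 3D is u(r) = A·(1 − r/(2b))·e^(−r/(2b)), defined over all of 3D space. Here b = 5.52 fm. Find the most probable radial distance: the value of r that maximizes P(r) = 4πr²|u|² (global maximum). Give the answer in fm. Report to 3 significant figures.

r ≈ 28.9 fm

Differentiate P(r) = 4πr²|u|² with respect to r and set to zero.
Solving yields r = b·(√(5) + 3).
With b = 5.52, the most probable radial distance is 28.90 fm.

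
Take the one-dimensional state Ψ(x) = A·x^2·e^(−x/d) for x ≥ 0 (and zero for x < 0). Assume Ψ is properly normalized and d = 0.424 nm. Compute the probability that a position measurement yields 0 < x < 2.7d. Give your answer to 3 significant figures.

P ≈ 0.627

|Ψ|² is the probability density, so P = ∫_{0}^{2.7d} |Ψ|² dx.
With A² fixed by ∫|Ψ|² = 1, i.e. A² = (3·d^5/4)^(−1), substitute and integrate.
Substituting u = x/d, A² and the length scale cancel in the ratio: P = ∫_{0}^{2.7} u^4·e^(-2·u) du / ∫_{0}^{∞} u^4·e^(-2·u) du.
Using ∫ u^4·e^(-2·u) du = -(u^4/2 + u^3 + 3·u^2/2 + 3·u/2 + 3/4)·e^(-2·u), the numerator is ≈ 0.47002 and the denominator is 3/4.
The result is P = 0.6267.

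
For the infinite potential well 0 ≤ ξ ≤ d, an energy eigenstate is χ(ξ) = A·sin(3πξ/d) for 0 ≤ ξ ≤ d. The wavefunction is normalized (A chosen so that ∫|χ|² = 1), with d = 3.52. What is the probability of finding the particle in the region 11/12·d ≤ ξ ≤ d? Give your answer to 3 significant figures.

P ≈ 0.0303

|χ|² is the probability density, so P = ∫_{11/12·d}^{d} |χ|² dξ.
With A² fixed by ∫|χ|² = 1, i.e. A² = (d/2)^(−1), substitute and integrate.
Let u = ξ/d; then A² and the length scale cancel, so P = ∫_{11/12}^{1} sin(3·π·u)^2 du ÷ ∫_{0}^{1} sin(3·π·u)^2 du.
With ∫ sin(3·π·u)^2 du = u/2 - sin(6·π·u)/(12·π) + C, the region integral is 1/24 - 1/(12·π) and the full one is 1/2.
This works out to P = (-2 + π)/(12·π).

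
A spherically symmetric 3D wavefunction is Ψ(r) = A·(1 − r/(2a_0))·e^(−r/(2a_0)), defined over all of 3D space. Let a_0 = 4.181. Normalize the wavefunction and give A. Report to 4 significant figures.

A ≈ 0.02333

Require ∫ |Ψ|² 4πr² dr = 1 over the whole domain.
The integral (without the A² prefactor) comes out to 8·π·a_0^3.
With a_0 = 4.181: A² = 0.00054440 and A = 0.023332.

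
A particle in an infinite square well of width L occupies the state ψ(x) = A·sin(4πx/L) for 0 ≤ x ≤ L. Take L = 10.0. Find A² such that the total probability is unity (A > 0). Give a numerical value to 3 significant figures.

Require ∫ |ψ|² dx = 1 over the whole domain.
With ∫₀^L sin²(nπx/L) dx = L/2, ∫|ψ|² dx = A²·(L/2).
So A² = (L/2)^(−1).
With L = 10.0: A² = 0.2000 and A = 0.4472.

A^2 ≈ 0.200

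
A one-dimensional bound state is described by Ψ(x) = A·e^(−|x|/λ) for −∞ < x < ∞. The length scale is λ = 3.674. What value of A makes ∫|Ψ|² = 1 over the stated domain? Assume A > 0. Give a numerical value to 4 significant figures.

A ≈ 0.5217

We need A² ∫|f|² dx = 1, taking the integral from −∞ to ∞.
With ∫₀^∞ x^0 e^(−αx) dx = 0!/α^1, carrying out the integral gives A² · λ.
Setting this equal to 1 gives A² = 1/(λ).
Plugging in λ = 3.674 yields A = 0.52171.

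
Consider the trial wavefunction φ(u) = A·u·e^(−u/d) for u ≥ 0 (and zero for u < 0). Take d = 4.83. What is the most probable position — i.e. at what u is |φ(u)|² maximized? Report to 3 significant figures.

Differentiate |φ(u)|² with respect to u and set to zero.
This gives u = d.
With d = 4.83, the most probable position is 4.830.

u ≈ 4.83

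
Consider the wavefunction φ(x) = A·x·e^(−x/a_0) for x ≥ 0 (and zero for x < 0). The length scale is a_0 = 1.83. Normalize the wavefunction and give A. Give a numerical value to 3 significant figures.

Normalization requires ∫|φ|² dx = 1, integrated from 0 to ∞.
With ∫₀^∞ x^2 e^(−αx) dx = 2!/α^3, carrying out the integral gives A² · a_0^3/4.
Setting this equal to 1 gives A² = 1/(a_0^3/4).
With a_0 = 1.83: A² = 0.6527 and A = 0.8079.

A ≈ 0.808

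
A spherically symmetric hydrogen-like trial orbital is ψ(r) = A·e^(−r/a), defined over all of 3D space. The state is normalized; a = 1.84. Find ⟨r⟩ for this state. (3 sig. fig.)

The expectation value is the |ψ|²-weighted average of r: ∫ r|ψ|² 4πr² dr.
Using ∫₀^∞ rⁿ e^(−αr) dr = n!/αⁿ⁺¹, since the A² factors cancel between numerator and denominator, ⟨r⟩ = 3·a/2.
With a = 1.84, ⟨r⟩ = 2.760.

⟨r⟩ ≈ 2.76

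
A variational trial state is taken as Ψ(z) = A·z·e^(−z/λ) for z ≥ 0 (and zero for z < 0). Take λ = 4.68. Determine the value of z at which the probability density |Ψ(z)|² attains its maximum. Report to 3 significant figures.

The maximum of |Ψ(z)|² occurs where its derivative vanishes.
Solving yields z = λ.
With λ = 4.68, the most probable position is 4.680.

z ≈ 4.68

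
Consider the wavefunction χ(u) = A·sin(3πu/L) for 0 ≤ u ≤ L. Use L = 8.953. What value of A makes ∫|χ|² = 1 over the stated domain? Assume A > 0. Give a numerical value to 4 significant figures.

The normalization condition is ∫|χ|² du = 1 from 0 to L.
Using sin²θ = (1 − cos 2θ)/2, carrying out the integral gives A² · L/2.
So A² = (L/2)^(−1).
With L = 8.953: A² = 0.22339 and A = 0.47264.

A ≈ 0.4726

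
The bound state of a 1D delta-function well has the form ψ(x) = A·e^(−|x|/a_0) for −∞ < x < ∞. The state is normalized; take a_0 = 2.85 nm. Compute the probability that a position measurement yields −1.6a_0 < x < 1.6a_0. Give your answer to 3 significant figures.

The probability is P = ∫ |ψ|² dx over [−1.6a_0, 1.6a_0].
The normalization integral ∫|ψ|²dx over the whole domain equals a_0·A², and A² cancels in the ratio.
By symmetry take twice the x ≥ 0 contribution in numerator and denominator; the 2's cancel. Let u = x/a_0; then A² and the length scale cancel, so P = ∫_{0}^{1.6} e^(-2·u) du ÷ ∫_{0}^{∞} e^(-2·u) du.
An antiderivative of e^(-2·u) is -e^(-2·u)/2; evaluating from 0 to 1.6 gives 1/2 - e^(-16/5)/2, while the full integral is 1/2.
This works out to P = 0.9592.

P ≈ 0.959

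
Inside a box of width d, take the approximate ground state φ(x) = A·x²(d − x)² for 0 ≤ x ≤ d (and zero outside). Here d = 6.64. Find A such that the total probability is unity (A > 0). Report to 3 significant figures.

The normalization condition is ∫|φ|² dx = 1 from 0 to d.
The integral (without the A² prefactor) comes out to d^9/630.
Setting this equal to 1 gives A² = 1/(d^9/630).
Substituting d = 6.64 gives A² = 0.00002511, so A = 0.005011.

A ≈ 0.00501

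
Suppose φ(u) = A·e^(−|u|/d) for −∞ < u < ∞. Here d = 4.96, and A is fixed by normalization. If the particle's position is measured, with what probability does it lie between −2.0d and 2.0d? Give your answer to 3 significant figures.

The probability is P = ∫ |φ|² du over [−2.0d, 2.0d].
The normalization integral ∫|φ|²du over the whole domain equals d·A², and A² cancels in the ratio.
Both integrals are even about u = 0, so only the u ≥ 0 halves are needed (the factors of 2 cancel). Substituting t = u/d, A² and the length scale cancel in the ratio: P = ∫_{0}^{2.0} e^(-2·t) dt / ∫_{0}^{∞} e^(-2·t) dt.
An antiderivative of e^(-2·t) is -e^(-2·t)/2; evaluating from 0 to 2.0 gives 1/2 - e^(-4)/2, while the full integral is 1/2.
Evaluating gives P = 0.9817.

P ≈ 0.982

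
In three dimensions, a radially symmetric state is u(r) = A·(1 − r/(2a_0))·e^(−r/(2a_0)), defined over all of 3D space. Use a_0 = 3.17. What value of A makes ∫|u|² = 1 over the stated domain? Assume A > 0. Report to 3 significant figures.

The normalization condition is ∫|u|² 4πr² dr = 1 from 0 to ∞.
(Spherical symmetry: dV = 4πr² dr.)
With ∫₀^∞ r^4 e^(−αr) dr = 4!/α^5, carrying out the integral gives A² · 8·π·a_0^3.
So A² = (8·π·a_0^3)^(−1).
With a_0 = 3.17: A² = 0.001249 and A = 0.03534.

A ≈ 0.0353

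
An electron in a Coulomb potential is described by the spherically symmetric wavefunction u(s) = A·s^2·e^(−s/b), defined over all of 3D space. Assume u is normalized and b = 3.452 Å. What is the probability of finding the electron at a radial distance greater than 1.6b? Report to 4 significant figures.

With dV = 4πs²ds, the probability is ∫|u|² dV over s > 1.6b.
A² is fixed by ∫₀^∞ 4πs²|u|² ds = 1, i.e. A² = (45·π·b^7/2)^(−1).
In terms of t = s/b (A², 4π and the length scale all cancel between numerator and denominator), P = [∫_{1.6}^{∞} t^6·e^(-2·t) dt] / [∫_{0}^{∞} t^6·e^(-2·t) dt].
With ∫ t^6·e^(-2·t) dt = -(4·t^6 + 12·t^5 + 30·t^4 + 60·t^3 + 90·t^2 + 90·t + 45)·e^(-2·t)/8 + C, the region integral is ≈ 5.37402 and the full one is 45/8.
This evaluates to P = 0.95538.

P ≈ 0.9554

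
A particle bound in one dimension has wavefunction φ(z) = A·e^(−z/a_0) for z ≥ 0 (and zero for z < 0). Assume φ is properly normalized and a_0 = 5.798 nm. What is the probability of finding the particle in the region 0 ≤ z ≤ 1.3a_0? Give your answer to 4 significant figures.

P ≈ 0.9257

P = ∫_{0}^{1.3a_0} |φ(z)|² dz.
Since A² = 1/(a_0/2), this is the region integral divided by the full normalization integral.
In terms of u = z/a_0 (A² and the length scale cancel between numerator and denominator), P = [∫_{0}^{1.3} e^(-2·u) du] / [∫_{0}^{∞} e^(-2·u) du].
With ∫ e^(-2·u) du = -e^(-2·u)/2 + C, the region integral is 1/2 - e^(-13/5)/2 and the full one is 1/2.
The result is P = 0.92573.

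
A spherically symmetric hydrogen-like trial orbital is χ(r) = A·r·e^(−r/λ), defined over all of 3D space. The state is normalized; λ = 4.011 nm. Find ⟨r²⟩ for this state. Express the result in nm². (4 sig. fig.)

⟨r^2⟩ ≈ 120.7 nm^2

By definition ⟨r²⟩ = ∫ r^2 |χ(r)|² 4πr² dr.
Evaluating both integrals, ⟨r²⟩ = 15·λ^2/2.
Putting λ = 4.011 gives 120.66.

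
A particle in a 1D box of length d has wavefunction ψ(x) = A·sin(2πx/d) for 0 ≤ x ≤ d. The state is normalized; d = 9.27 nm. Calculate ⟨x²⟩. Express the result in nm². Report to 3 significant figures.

⟨x^2⟩ ≈ 27.6 nm^2

The expectation value is the |ψ|²-weighted average of x^2: ∫ x^2|ψ|² dx.
Since the A² factors cancel between numerator and denominator, ⟨x²⟩ = -d^2/(8·π^2) + d^2/3.
With d = 9.27, ⟨x^2⟩ = 27.56.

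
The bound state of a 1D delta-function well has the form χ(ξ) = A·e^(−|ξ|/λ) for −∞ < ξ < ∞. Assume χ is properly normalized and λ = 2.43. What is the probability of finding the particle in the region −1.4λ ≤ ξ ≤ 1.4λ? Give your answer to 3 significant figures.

The probability is P = ∫ |χ|² dξ over [−1.4λ, 1.4λ].
The normalization integral ∫|χ|²dξ over the whole domain equals λ·A², and A² cancels in the ratio.
By symmetry take twice the ξ ≥ 0 contribution in numerator and denominator; the 2's cancel. Substituting u = ξ/λ, A² and the length scale cancel in the ratio: P = ∫_{0}^{1.4} e^(-2·u) du / ∫_{0}^{∞} e^(-2·u) du.
An antiderivative of e^(-2·u) is -e^(-2·u)/2; evaluating from 0 to 1.4 gives 1/2 - e^(-14/5)/2, while the full integral is 1/2.
Taking the ratio, P = 0.9392.

P ≈ 0.939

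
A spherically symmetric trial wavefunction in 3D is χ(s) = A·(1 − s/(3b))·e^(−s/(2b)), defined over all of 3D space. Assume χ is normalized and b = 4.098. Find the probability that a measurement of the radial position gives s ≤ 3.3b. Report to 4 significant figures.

P = ∫ |χ|² 4πs² ds over s ≤ 3.3b.
Normalization gives A² = 1/(8·π·b^3/3).
Substituting u = s/b, A², 4π and the length scale all cancel in the ratio: P = ∫_{0}^{3.3} u^2·(1 - u/3)^2·e^(-u) du / ∫_{0}^{∞} u^2·(1 - u/3)^2·e^(-u) du.
Using ∫ u^2·(1 - u/3)^2·e^(-u) du = (-u^4 + 2·u^3 - 3·u^2 - 6·u - 6)·e^(-u)/9, the numerator is ≈ 0.235592 and the denominator is 2/3.
The region integral divided by the full integral gives P = 0.35339.

P ≈ 0.3534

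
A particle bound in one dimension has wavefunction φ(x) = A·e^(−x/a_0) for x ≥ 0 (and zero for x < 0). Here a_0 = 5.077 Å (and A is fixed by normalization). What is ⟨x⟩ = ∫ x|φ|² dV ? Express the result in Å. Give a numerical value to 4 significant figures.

⟨x⟩ ≈ 2.539 Å

By definition ⟨x⟩ = ∫ x |φ(x)|² dx.
Recall ∫₀^∞ x^m e^(−x/β) dx = m!·β^(m+1), since the A² factors cancel between numerator and denominator, ⟨x⟩ = a_0/2.
Putting a_0 = 5.077 gives 2.5385.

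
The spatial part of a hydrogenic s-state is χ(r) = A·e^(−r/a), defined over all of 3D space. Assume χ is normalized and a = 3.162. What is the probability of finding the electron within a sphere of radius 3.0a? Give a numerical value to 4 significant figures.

With dV = 4πr²dr, the probability is ∫|χ|² dV over r ≤ 3.0a.
The full normalization integral is A²·[π·a^3] = 1, fixing A².
Substituting u = r/a, A², 4π and the length scale all cancel in the ratio: P = ∫_{0}^{3.0} u^2·e^(-2·u) du / ∫_{0}^{∞} u^2·e^(-2·u) du.
An antiderivative of u^2·e^(-2·u) is -(2·u^2 + 2·u + 1)·e^(-2·u)/4; evaluating from 0 to 3.0 gives 1/4 - 25·e^(-6)/4, while the full integral is 1/4.
The region integral divided by the full integral gives P = 0.93803.

P ≈ 0.9380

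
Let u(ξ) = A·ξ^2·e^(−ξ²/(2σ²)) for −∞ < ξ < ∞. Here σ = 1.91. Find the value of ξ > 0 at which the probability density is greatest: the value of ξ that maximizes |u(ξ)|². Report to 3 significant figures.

ξ ≈ 2.70

The maximum of |u(ξ)|² occurs where its derivative vanishes.
Solving yields ξ = √(2)·σ.
With σ = 1.91, the value of ξ > 0 at which the probability density is greatest is 2.701.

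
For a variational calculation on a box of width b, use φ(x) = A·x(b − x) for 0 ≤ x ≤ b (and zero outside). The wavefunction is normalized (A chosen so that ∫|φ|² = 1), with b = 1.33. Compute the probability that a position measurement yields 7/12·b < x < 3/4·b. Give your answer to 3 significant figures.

P ≈ 0.243

|φ|² is the probability density, so P = ∫_{7/12·b}^{3/4·b} |φ|² dx.
Since A² = 1/(b^5/30), this is the region integral divided by the full normalization integral.
Let u = x/b; then A² and the length scale cancel, so P = ∫_{7/12}^{3/4} u^2·(1 - u)^2 du ÷ ∫_{0}^{1} u^2·(1 - u)^2 du.
Using ∫ u^2·(1 - u)^2 du = u^3·(6·u^2 - 15·u + 10)/30, the numerator is ≈ 0.0081035 and the denominator is 1/30.
The result is P = 0.2431.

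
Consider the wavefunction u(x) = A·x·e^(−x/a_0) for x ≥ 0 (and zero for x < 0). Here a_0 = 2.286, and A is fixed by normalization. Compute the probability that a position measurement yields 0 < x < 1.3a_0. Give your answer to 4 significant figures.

|u|² is the probability density, so P = ∫_{0}^{1.3a_0} |u|² dx.
With A² fixed by ∫|u|² = 1, i.e. A² = (a_0^3/4)^(−1), substitute and integrate.
Substituting t = x/a_0, A² and the length scale cancel in the ratio: P = ∫_{0}^{1.3} t^2·e^(-2·t) dt / ∫_{0}^{∞} t^2·e^(-2·t) dt.
With ∫ t^2·e^(-2·t) dt = -(2·t^2 + 2·t + 1)·e^(-2·t)/4 + C, the region integral is 1/4 - 349·e^(-13/5)/200 and the full one is 1/4.
The result is P = 0.48157.

P ≈ 0.4816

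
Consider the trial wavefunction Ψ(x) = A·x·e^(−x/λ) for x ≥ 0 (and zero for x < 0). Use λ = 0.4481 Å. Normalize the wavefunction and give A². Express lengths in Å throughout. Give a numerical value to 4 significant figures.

A^2 ≈ 44.46 Å^(-3)

We need A² ∫|f|² dx = 1, taking the integral from 0 to ∞.
∫|Ψ|² dx = A²·(λ^3/4).
Substituting λ = 0.4481 gives A² = 44.456, so A = 6.6676.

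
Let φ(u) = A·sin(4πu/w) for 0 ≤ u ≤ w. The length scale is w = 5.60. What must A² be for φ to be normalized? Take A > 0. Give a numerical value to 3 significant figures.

The normalization condition is ∫|φ|² du = 1 from 0 to w.
∫|φ|² du = A²·(w/2).
With w = 5.60: A² = 0.3571 and A = 0.5976.

A^2 ≈ 0.357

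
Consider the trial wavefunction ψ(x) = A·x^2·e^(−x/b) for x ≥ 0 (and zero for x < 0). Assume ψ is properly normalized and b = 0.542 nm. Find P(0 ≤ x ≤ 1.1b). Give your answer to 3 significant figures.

P ≈ 0.0725

|ψ|² is the probability density, so P = ∫_{0}^{1.1b} |ψ|² dx.
The normalization integral ∫|ψ|²dx over the whole domain equals 3·b^5/4·A², and A² cancels in the ratio.
Let u = x/b; then A² and the length scale cancel, so P = ∫_{0}^{1.1} u^4·e^(-2·u) du ÷ ∫_{0}^{∞} u^4·e^(-2·u) du.
An antiderivative of u^4·e^(-2·u) is -(u^4/2 + u^3 + 3·u^2/2 + 3·u/2 + 3/4)·e^(-2·u); evaluating from 0 to 1.1 gives ≈ 0.054372, while the full integral is 3/4.
The result is P = 0.07250.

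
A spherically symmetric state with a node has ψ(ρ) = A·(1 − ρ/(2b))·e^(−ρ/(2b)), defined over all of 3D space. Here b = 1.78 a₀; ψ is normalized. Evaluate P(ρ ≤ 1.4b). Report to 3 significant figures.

P ≈ 0.0481

Integrate the radial probability density 4πρ²|ψ|² over ρ ≤ 1.4b.
The full normalization integral is A²·[8·π·b^3] = 1, fixing A².
In terms of u = ρ/b (A², 4π and the length scale all cancel between numerator and denominator), P = [∫_{0}^{1.4} u^2·(1 - u/2)^2·e^(-u) du] / [∫_{0}^{∞} u^2·(1 - u/2)^2·e^(-u) du].
With ∫ u^2·(1 - u/2)^2·e^(-u) du = -(u^4/4 + u^2 + 2·u + 2)·e^(-u) + C, the region integral is ≈ 0.096173 and the full one is 2.
The region integral divided by the full integral gives P = 0.04809.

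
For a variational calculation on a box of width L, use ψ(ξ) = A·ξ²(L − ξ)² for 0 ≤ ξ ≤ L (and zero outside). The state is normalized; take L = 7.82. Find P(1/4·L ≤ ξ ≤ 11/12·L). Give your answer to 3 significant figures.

P = ∫_{1/4·L}^{11/12·L} |ψ(ξ)|² dξ.
The normalization integral ∫|ψ|²dξ over the whole domain equals L^9/630·A², and A² cancels in the ratio.
Let u = ξ/L; then A² and the length scale cancel, so P = ∫_{1/4}^{11/12} u^4·(1 - u)^4 du ÷ ∫_{0}^{1} u^4·(1 - u)^4 du.
An antiderivative of u^4·(1 - u)^4 is u^5·(70·u^4 - 315·u^3 + 540·u^2 - 420·u + 126)/630; evaluating from 1/4 to 11/12 gives ≈ 0.0015090, while the full integral is 1/630.
Evaluating gives P = 0.9507.

P ≈ 0.951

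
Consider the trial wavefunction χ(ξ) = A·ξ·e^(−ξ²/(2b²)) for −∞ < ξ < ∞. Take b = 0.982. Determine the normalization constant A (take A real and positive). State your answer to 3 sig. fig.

Normalization requires ∫|χ|² dξ = 1, integrated from −∞ to ∞.
Using the Gaussian integral ∫_{−∞}^{∞} e^(−αξ²) dξ = √(π/α), carrying out the integral gives A² · √(π)·b^3/2.
Plugging in b = 0.982 yields A = 1.092.

A ≈ 1.09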